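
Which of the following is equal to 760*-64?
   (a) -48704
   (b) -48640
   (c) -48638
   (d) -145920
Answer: b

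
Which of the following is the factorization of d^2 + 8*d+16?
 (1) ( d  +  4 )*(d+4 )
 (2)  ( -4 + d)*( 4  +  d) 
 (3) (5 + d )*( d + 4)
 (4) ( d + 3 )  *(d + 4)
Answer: 1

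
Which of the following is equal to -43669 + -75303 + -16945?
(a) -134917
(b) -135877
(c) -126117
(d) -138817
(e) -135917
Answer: e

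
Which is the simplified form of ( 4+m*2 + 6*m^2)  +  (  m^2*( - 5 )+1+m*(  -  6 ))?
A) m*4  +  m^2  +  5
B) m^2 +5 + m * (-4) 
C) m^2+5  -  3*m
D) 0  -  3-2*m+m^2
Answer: B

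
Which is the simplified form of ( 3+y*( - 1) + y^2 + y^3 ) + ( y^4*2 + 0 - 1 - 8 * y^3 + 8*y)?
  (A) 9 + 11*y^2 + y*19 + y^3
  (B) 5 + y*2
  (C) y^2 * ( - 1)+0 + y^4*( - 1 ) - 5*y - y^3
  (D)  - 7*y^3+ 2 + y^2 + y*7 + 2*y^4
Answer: D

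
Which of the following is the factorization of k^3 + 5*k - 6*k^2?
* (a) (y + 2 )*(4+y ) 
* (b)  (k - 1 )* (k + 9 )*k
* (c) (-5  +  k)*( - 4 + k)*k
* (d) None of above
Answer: d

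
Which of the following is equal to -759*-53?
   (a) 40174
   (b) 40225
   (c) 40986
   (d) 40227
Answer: d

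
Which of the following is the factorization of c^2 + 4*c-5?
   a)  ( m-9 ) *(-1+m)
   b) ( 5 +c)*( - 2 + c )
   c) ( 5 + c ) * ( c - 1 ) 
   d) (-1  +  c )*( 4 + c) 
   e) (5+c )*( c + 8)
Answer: c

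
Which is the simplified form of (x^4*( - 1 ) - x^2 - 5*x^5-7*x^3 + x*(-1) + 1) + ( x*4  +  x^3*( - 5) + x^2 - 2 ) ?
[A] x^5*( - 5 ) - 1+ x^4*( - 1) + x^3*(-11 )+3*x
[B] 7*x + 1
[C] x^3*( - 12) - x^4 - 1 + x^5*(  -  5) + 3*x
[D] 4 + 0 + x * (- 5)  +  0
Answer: C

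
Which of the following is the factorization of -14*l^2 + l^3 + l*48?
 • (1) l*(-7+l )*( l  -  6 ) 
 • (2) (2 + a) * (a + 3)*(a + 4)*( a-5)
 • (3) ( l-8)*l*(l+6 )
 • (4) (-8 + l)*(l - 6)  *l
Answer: 4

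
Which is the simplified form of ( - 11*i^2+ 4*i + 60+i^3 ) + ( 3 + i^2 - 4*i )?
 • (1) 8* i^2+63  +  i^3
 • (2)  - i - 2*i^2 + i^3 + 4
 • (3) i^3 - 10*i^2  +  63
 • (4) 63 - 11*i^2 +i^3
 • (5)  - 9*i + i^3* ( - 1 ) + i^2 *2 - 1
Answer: 3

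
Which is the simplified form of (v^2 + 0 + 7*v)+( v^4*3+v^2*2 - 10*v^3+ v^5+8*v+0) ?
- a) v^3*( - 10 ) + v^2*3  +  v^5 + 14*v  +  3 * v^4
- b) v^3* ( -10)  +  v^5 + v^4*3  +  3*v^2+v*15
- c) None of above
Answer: b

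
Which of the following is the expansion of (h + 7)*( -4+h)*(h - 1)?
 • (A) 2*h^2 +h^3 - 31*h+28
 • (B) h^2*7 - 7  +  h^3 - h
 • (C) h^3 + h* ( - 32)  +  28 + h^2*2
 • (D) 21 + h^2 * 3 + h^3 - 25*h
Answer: A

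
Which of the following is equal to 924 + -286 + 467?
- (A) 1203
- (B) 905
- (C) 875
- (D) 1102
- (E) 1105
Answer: E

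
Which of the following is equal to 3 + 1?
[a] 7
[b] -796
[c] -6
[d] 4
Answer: d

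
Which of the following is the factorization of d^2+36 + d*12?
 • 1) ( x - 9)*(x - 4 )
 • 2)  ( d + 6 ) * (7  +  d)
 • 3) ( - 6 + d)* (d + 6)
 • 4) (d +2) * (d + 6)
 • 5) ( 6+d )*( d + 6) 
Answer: 5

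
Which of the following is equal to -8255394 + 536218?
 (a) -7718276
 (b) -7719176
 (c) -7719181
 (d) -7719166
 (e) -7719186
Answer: b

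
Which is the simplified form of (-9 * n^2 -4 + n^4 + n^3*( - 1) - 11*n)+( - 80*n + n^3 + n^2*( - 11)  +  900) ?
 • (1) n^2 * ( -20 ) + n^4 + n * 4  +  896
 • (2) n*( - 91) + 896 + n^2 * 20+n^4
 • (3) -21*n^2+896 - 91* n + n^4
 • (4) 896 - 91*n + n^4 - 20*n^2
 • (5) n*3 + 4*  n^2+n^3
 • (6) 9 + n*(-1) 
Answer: 4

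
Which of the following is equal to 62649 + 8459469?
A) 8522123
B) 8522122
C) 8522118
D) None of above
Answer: C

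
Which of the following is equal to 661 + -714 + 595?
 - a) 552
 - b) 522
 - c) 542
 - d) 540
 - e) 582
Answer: c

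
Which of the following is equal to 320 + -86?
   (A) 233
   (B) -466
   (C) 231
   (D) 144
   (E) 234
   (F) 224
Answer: E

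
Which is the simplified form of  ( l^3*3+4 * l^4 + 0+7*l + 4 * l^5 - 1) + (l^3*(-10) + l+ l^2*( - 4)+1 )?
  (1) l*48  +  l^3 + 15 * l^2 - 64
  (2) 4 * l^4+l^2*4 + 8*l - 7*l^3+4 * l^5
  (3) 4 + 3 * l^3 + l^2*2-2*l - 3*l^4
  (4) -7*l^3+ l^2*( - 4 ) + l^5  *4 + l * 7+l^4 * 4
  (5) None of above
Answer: 5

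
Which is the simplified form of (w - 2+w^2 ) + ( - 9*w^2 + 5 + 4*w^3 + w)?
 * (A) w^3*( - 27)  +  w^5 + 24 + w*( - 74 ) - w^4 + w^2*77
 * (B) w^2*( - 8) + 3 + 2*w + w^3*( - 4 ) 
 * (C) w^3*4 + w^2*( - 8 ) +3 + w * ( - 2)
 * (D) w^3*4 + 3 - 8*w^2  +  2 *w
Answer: D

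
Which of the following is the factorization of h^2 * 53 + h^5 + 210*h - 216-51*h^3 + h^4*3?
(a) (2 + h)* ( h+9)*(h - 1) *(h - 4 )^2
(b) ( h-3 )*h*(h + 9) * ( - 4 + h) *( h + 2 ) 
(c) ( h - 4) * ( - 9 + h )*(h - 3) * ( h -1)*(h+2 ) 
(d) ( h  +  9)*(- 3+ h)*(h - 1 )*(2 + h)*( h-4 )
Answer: d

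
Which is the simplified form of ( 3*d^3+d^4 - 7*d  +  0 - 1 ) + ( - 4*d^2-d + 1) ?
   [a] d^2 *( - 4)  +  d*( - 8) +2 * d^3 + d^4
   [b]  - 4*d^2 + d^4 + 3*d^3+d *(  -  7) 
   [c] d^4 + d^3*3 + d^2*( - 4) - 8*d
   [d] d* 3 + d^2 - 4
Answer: c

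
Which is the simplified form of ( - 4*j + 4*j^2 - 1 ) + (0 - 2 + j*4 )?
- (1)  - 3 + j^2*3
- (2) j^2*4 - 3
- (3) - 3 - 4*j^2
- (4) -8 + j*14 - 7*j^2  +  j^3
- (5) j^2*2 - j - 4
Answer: 2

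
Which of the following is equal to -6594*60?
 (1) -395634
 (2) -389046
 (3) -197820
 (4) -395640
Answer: 4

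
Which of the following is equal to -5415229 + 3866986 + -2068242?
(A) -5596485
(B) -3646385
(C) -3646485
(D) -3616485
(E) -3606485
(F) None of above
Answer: D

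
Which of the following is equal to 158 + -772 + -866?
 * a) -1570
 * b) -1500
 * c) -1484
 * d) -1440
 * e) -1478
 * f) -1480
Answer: f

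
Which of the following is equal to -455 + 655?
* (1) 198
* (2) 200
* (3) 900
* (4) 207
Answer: 2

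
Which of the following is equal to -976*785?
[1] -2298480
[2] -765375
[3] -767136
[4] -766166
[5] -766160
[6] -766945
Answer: 5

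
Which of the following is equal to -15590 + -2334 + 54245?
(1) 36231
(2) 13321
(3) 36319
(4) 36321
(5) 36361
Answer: 4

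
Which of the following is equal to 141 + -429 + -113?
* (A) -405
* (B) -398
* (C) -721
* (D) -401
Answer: D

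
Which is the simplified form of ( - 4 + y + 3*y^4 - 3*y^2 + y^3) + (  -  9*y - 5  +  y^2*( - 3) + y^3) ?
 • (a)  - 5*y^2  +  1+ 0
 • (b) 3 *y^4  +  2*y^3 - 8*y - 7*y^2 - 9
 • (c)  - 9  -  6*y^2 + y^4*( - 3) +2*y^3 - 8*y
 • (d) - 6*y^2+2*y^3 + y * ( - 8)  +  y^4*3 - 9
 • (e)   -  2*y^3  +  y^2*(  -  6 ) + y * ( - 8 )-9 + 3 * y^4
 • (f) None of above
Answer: d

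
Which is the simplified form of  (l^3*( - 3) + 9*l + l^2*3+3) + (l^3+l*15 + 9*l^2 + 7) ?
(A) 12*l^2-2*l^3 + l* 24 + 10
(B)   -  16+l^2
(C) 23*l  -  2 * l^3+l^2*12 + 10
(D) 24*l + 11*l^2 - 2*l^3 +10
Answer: A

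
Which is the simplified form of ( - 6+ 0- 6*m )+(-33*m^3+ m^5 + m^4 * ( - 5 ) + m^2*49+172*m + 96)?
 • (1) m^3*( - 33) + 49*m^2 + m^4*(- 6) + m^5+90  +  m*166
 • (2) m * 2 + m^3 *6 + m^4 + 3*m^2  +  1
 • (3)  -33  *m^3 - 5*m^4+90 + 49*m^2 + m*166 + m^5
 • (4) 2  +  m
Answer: 3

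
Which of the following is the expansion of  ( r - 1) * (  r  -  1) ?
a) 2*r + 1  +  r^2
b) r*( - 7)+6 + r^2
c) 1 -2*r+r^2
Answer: c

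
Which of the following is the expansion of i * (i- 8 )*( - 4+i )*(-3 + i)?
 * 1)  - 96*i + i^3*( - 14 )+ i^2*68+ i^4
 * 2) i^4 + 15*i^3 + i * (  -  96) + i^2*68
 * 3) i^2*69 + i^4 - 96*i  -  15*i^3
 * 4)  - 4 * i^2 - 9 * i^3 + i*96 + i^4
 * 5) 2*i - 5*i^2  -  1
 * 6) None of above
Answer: 6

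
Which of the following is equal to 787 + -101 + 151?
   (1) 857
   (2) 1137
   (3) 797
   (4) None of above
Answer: 4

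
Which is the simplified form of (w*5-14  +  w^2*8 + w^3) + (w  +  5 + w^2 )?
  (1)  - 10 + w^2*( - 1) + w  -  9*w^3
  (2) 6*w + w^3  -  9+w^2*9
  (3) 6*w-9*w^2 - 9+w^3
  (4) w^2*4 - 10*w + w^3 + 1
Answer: 2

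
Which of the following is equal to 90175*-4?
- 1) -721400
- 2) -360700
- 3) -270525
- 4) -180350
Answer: 2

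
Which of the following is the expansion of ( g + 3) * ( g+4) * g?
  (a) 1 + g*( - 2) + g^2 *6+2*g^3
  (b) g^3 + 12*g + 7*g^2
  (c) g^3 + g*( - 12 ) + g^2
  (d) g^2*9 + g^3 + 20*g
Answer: b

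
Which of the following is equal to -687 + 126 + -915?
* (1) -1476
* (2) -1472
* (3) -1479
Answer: 1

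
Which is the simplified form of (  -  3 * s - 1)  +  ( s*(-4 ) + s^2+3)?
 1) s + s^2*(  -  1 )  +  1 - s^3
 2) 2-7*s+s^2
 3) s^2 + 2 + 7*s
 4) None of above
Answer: 2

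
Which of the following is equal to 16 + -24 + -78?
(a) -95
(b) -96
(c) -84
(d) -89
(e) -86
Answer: e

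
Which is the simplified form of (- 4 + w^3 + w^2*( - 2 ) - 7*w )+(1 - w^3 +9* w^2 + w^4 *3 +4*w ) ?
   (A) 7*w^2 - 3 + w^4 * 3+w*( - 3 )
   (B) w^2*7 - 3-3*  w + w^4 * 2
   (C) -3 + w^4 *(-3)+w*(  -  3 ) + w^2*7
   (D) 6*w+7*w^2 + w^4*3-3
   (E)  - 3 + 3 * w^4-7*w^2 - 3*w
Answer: A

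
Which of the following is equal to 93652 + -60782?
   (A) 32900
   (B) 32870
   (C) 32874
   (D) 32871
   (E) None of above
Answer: B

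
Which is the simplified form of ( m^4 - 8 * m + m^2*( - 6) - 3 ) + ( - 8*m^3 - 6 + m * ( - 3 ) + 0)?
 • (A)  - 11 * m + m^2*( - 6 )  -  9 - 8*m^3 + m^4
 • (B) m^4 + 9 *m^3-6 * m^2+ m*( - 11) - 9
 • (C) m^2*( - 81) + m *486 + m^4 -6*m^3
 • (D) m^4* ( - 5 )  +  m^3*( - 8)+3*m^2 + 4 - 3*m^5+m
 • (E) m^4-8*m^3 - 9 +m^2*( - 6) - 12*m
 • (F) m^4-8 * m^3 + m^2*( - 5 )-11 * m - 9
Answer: A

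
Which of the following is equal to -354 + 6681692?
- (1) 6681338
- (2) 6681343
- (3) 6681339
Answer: 1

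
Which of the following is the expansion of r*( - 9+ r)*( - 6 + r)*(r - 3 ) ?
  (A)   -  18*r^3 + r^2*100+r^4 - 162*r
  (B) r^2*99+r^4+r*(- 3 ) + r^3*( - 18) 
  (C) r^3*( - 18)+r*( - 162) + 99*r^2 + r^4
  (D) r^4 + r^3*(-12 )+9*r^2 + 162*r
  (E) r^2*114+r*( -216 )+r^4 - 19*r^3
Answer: C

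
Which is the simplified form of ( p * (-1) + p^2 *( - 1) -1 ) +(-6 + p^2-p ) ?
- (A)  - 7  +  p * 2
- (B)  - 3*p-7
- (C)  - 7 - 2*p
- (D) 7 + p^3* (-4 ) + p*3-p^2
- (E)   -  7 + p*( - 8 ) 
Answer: C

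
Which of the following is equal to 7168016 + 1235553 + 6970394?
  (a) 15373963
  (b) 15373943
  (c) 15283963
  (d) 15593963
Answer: a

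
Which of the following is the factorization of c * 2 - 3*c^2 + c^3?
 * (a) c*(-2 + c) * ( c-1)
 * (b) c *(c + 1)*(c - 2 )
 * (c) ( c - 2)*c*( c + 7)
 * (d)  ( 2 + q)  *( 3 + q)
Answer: a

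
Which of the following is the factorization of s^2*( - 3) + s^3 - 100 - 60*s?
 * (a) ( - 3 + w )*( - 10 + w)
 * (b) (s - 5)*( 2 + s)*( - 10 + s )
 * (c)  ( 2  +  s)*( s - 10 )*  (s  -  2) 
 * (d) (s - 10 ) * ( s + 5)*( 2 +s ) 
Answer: d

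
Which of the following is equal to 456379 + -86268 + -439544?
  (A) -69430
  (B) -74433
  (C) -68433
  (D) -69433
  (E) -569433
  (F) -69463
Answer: D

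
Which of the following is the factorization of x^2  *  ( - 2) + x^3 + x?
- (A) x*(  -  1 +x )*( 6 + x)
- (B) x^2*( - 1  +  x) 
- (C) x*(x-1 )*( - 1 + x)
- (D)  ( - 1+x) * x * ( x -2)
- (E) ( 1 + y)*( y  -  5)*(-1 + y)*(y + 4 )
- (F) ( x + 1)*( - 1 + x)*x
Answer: C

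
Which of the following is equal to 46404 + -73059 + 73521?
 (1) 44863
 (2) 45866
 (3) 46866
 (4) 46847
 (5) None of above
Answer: 3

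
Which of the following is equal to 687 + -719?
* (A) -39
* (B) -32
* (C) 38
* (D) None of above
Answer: B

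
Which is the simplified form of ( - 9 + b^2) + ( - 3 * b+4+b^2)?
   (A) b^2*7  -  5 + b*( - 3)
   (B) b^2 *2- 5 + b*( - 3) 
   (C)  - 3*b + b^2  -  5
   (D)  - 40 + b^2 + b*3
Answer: B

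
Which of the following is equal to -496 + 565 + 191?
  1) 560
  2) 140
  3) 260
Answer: 3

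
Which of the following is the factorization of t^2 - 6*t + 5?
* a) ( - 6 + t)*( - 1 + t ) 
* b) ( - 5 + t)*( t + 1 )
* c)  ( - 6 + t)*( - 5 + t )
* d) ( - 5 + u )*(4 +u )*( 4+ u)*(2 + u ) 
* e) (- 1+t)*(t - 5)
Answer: e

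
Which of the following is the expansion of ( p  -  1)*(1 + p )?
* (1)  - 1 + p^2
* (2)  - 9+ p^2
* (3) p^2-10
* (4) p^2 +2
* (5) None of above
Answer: 1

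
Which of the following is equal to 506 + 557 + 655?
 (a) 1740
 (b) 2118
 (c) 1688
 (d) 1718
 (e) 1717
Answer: d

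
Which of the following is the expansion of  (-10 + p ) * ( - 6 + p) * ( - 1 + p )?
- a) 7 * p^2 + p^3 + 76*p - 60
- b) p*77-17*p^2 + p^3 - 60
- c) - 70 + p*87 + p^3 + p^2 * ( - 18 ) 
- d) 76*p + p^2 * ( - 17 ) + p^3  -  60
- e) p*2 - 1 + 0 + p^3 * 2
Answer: d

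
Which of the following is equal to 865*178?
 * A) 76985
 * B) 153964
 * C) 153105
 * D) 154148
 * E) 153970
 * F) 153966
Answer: E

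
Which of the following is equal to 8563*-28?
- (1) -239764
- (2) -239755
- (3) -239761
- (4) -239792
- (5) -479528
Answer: 1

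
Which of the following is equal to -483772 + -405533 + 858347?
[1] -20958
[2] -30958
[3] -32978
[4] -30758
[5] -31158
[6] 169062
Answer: 2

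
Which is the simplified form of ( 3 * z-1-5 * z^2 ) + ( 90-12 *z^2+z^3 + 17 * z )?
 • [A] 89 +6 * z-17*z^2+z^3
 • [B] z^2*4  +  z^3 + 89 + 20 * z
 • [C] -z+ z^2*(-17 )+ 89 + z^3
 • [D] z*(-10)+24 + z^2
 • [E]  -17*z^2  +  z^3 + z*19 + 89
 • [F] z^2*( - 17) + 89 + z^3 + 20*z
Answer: F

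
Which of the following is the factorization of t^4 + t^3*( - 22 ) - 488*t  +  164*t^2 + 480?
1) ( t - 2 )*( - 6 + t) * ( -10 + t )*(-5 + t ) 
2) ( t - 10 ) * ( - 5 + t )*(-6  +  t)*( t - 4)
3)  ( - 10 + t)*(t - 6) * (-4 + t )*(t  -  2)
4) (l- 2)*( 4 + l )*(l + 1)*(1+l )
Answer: 3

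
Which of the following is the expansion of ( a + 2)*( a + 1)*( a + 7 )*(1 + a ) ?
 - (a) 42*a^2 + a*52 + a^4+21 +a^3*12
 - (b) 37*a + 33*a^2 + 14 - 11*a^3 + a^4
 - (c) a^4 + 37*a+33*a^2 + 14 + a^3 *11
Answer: c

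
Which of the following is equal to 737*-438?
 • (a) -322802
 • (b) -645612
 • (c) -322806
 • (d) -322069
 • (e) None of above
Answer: c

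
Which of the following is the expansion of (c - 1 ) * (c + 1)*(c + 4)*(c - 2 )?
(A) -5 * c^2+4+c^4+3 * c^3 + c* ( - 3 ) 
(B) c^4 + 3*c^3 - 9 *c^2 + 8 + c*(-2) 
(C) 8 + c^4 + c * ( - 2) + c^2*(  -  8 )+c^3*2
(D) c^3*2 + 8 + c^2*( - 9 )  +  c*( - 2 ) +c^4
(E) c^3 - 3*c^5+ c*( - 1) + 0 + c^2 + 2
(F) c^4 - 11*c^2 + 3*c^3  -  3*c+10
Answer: D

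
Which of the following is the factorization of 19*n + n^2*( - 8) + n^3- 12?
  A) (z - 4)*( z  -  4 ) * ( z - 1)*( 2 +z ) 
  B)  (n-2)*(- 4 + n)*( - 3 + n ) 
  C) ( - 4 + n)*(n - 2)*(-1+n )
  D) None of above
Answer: D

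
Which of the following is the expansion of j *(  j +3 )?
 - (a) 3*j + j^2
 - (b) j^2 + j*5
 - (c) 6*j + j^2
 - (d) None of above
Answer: a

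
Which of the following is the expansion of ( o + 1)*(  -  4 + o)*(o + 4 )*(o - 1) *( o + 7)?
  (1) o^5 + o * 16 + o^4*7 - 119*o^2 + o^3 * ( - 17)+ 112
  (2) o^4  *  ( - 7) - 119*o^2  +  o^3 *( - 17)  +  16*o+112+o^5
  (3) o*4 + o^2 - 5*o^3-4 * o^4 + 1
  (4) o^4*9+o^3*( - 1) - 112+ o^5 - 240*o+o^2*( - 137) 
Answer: 1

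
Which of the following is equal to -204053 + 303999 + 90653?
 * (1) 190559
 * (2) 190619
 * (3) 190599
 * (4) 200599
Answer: 3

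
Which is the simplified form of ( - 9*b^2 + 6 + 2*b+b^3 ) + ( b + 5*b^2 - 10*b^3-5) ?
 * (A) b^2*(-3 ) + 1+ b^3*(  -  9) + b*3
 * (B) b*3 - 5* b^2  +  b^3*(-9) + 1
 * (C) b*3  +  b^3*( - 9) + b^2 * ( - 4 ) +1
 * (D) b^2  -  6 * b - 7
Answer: C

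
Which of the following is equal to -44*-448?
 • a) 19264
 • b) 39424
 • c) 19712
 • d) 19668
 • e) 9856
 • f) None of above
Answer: c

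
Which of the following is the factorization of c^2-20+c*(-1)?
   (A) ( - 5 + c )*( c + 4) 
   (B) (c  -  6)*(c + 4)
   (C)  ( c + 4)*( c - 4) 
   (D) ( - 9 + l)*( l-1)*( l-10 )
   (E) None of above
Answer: A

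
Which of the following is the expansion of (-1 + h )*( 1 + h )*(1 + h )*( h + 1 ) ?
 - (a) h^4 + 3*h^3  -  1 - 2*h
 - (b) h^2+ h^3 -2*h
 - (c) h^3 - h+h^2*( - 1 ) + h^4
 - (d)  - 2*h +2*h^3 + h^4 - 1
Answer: d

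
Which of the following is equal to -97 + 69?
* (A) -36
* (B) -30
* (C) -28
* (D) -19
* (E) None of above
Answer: C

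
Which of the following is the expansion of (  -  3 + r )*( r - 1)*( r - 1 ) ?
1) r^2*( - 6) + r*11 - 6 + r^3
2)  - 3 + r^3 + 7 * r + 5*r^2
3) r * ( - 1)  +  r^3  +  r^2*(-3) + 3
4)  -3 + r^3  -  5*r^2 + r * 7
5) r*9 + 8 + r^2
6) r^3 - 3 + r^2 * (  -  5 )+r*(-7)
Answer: 4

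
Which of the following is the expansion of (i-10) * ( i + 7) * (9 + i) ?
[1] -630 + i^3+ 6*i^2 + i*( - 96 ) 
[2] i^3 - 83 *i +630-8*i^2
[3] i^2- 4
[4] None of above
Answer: 4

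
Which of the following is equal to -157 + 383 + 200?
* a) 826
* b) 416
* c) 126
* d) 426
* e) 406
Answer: d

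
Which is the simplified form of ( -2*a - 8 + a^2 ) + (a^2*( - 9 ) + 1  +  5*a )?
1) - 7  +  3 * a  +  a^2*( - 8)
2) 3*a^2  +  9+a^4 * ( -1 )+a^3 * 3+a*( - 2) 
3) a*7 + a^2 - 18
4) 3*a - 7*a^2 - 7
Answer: 1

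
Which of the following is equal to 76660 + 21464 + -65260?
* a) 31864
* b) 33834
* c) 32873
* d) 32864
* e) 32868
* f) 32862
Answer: d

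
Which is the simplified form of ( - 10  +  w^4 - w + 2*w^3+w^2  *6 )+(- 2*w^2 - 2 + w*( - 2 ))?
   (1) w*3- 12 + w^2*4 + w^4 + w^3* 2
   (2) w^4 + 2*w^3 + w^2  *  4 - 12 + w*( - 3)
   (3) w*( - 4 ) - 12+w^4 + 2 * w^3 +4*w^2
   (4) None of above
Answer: 2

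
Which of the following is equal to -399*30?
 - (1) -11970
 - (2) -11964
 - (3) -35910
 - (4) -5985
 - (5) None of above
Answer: 1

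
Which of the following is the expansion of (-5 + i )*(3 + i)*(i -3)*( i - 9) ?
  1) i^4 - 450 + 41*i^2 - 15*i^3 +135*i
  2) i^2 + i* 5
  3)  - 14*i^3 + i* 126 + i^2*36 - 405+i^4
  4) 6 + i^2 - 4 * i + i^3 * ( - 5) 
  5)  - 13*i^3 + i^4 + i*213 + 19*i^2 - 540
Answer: 3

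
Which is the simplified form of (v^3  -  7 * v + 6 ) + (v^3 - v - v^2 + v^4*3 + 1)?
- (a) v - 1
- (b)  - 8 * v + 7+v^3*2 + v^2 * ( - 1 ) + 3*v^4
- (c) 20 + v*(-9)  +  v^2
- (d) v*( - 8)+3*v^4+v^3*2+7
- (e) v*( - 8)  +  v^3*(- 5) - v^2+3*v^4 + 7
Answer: b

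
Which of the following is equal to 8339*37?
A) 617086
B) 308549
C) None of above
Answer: C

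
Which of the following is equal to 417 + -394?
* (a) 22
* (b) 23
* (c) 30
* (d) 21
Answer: b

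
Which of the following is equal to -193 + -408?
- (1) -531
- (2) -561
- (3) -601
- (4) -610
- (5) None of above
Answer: 3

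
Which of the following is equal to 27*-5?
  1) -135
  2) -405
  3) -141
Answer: 1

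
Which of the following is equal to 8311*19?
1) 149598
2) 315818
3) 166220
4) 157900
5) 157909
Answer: 5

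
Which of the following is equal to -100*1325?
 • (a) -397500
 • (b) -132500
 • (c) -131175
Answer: b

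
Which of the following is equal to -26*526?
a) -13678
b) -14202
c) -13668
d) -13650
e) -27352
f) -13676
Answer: f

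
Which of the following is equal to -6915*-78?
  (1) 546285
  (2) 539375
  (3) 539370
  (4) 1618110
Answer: 3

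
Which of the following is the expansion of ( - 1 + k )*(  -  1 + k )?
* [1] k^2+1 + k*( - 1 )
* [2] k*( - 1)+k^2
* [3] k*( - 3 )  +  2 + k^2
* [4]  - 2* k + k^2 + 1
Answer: 4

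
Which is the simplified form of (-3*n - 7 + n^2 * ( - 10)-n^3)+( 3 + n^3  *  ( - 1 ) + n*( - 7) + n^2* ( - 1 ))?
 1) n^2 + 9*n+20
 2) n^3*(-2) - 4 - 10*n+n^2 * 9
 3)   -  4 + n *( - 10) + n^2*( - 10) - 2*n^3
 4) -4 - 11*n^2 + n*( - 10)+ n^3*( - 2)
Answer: 4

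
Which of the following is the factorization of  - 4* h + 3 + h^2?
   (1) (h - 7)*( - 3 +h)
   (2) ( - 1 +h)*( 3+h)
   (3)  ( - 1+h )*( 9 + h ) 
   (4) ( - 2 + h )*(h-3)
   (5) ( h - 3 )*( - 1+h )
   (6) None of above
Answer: 5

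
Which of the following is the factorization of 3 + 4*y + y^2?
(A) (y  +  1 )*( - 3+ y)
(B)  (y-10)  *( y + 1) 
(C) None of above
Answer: C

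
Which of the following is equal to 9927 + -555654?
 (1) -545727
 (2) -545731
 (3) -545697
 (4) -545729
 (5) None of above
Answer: 1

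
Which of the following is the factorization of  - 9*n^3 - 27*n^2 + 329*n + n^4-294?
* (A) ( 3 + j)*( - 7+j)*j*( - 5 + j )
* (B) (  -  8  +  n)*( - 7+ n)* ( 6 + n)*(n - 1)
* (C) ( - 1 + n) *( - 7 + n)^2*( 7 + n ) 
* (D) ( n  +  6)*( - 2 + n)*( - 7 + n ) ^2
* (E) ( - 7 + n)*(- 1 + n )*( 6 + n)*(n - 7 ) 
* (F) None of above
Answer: E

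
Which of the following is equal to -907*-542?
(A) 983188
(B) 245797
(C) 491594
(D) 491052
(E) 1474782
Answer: C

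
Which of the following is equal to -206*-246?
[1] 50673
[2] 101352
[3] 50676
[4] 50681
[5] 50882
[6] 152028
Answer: 3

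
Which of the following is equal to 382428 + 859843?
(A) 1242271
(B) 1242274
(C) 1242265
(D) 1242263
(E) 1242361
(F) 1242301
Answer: A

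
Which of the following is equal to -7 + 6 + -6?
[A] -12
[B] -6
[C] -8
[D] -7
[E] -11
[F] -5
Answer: D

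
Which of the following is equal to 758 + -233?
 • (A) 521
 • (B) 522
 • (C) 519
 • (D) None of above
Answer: D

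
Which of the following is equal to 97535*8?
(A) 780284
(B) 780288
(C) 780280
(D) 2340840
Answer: C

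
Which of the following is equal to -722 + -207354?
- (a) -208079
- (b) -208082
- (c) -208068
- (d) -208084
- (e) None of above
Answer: e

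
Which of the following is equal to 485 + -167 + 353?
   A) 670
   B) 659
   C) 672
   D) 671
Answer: D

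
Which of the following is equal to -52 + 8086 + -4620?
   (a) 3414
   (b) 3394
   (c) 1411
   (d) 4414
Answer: a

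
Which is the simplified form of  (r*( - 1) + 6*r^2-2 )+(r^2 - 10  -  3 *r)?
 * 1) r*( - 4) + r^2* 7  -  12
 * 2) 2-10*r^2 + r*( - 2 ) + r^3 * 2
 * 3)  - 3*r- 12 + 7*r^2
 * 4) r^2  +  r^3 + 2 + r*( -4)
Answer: 1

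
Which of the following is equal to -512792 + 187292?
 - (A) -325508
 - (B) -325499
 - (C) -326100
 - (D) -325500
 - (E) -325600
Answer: D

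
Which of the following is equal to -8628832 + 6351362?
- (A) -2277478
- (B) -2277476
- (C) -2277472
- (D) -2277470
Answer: D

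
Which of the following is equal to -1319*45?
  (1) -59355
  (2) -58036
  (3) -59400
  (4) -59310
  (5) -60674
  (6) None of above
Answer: 1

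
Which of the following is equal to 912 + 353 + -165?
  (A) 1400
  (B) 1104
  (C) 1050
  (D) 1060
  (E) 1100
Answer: E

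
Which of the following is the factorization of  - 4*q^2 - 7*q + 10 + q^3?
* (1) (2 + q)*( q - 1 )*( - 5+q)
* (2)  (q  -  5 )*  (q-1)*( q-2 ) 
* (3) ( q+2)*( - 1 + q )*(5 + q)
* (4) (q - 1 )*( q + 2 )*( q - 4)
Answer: 1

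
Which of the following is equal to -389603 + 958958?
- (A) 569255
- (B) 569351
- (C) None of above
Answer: C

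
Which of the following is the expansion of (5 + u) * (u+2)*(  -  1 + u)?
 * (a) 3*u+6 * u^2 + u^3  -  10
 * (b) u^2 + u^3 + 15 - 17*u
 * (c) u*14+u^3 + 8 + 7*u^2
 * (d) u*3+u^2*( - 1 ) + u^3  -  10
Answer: a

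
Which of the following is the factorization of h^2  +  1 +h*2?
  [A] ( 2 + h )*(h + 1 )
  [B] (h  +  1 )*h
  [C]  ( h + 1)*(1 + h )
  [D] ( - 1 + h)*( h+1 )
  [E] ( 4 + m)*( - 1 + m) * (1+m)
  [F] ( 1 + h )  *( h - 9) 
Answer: C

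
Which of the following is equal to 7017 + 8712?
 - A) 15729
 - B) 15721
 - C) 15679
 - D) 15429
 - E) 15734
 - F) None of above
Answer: A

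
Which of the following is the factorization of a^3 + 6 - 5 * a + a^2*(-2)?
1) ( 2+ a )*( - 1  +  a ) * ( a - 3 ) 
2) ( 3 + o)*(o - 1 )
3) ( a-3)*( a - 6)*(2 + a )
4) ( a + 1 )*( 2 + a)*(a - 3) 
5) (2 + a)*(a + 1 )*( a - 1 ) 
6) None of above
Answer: 1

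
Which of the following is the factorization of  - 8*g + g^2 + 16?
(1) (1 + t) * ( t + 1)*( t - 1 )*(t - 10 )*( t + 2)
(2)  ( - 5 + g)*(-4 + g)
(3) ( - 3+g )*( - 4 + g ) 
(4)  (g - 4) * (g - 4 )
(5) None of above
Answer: 4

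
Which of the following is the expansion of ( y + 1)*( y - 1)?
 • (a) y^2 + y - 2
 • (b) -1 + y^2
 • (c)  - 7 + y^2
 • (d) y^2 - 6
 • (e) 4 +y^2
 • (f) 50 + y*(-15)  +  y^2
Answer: b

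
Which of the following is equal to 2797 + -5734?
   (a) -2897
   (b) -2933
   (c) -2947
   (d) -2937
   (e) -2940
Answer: d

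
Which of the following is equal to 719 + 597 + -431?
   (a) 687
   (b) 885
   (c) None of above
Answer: b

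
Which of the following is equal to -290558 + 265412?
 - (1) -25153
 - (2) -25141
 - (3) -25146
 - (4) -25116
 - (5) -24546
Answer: 3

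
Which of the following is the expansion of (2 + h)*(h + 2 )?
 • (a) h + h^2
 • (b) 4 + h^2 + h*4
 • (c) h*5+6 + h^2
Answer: b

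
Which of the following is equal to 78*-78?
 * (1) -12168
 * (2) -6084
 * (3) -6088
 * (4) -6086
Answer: 2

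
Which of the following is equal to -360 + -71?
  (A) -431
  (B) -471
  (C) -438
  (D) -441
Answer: A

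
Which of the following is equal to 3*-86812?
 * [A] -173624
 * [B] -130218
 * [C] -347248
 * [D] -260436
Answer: D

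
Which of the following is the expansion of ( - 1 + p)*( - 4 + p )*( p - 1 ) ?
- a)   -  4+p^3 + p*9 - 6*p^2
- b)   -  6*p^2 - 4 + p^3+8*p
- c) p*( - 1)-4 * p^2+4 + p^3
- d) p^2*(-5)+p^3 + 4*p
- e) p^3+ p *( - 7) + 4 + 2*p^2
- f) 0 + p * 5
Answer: a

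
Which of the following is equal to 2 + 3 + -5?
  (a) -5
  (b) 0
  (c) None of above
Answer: b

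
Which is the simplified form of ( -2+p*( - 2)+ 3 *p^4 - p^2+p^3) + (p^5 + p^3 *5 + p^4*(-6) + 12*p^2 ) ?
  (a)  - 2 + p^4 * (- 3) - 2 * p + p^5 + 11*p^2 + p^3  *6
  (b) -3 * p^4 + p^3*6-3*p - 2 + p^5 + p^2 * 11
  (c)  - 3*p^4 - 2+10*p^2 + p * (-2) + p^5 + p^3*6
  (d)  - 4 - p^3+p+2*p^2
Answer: a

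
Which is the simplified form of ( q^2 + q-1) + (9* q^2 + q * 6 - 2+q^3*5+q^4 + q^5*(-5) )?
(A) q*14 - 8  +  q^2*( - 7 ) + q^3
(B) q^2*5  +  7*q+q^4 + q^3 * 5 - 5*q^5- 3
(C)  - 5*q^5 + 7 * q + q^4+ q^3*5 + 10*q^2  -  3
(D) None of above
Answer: C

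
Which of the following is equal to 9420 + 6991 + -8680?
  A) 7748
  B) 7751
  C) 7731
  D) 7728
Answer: C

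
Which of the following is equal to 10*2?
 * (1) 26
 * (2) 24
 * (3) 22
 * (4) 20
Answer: 4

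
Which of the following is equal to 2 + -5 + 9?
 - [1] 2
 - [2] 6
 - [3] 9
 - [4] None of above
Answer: 2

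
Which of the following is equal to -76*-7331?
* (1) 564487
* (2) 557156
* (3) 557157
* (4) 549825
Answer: 2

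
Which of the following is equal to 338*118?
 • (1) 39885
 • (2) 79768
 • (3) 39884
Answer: 3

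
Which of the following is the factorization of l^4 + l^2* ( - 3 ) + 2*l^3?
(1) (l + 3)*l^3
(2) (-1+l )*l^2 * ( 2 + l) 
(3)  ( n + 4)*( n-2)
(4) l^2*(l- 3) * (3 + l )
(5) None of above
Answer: 5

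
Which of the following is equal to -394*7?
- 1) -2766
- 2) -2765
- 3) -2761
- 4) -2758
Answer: 4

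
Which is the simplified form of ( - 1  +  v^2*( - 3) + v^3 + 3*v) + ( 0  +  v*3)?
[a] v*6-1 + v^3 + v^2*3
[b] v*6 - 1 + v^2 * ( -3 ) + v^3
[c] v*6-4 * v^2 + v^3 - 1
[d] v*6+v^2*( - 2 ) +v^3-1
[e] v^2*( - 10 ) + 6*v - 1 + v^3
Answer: b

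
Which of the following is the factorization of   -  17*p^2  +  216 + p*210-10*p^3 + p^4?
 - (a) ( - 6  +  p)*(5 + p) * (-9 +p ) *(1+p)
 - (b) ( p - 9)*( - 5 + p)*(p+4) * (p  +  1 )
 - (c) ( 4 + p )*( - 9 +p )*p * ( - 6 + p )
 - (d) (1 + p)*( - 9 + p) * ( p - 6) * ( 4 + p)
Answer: d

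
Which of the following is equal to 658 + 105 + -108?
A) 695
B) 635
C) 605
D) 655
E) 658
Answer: D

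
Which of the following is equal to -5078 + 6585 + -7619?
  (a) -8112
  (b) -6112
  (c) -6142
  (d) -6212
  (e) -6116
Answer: b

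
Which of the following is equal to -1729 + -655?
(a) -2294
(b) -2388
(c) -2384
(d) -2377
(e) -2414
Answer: c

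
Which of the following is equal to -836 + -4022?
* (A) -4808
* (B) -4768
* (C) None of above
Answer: C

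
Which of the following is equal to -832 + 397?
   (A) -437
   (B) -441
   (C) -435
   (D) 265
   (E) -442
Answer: C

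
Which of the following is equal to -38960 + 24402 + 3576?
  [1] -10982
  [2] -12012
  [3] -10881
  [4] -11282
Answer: 1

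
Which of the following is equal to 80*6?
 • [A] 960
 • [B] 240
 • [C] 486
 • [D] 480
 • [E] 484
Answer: D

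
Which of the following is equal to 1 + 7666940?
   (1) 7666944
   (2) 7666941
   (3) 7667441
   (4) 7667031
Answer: 2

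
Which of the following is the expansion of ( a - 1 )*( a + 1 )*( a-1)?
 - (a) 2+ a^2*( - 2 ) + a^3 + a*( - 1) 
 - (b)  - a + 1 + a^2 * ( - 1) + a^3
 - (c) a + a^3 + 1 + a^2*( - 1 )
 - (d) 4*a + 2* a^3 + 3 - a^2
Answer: b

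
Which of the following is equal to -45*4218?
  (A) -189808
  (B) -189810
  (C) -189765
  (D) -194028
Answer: B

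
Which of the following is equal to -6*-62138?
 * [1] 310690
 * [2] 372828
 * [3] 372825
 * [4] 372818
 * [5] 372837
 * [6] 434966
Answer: 2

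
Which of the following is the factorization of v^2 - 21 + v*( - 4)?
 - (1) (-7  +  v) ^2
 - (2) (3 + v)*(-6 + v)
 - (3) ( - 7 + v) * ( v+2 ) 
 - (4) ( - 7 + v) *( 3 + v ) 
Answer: 4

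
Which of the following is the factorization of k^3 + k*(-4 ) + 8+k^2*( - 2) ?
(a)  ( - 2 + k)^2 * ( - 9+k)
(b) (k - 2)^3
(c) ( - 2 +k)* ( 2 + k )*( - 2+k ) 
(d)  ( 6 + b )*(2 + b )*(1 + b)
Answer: c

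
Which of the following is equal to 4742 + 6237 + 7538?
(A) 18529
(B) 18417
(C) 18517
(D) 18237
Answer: C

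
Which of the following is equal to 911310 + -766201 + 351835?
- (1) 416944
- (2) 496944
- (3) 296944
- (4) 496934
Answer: 2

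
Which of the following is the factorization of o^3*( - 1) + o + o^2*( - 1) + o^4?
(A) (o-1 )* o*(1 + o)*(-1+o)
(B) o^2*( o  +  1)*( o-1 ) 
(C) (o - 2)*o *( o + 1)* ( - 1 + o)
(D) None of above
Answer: A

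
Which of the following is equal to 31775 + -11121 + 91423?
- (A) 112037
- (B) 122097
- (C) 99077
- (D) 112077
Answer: D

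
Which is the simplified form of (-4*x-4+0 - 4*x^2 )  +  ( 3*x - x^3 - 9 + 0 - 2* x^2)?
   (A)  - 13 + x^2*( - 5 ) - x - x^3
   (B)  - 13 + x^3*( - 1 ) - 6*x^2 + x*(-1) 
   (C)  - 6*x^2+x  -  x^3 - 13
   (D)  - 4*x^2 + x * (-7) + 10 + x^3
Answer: B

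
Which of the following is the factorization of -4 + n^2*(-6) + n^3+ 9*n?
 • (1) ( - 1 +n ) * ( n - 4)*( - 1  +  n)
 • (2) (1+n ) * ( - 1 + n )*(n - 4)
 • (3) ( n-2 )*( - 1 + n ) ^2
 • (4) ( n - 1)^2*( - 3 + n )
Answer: 1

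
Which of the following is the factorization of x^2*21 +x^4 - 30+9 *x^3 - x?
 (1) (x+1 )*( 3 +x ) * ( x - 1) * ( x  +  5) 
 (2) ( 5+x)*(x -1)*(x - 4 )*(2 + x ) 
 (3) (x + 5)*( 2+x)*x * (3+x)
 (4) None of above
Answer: 4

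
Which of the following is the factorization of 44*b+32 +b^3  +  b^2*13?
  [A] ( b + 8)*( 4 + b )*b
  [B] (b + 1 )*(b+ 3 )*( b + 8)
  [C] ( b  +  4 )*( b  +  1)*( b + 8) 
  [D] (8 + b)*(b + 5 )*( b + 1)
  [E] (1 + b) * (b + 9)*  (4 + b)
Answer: C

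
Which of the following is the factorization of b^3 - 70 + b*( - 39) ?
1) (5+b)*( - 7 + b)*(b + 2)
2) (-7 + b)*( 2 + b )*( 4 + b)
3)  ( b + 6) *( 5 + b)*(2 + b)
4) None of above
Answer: 1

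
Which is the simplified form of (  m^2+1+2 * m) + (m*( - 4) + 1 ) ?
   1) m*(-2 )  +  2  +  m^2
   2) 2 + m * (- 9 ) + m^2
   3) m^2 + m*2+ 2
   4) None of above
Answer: 1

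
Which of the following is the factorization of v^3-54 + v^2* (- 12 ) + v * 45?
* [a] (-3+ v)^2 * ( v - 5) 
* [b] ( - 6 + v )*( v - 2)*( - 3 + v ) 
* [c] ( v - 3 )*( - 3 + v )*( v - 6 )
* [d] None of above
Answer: c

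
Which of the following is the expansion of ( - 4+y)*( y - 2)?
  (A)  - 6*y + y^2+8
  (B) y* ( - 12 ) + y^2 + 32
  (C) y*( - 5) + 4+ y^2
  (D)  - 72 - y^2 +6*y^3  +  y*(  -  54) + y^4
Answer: A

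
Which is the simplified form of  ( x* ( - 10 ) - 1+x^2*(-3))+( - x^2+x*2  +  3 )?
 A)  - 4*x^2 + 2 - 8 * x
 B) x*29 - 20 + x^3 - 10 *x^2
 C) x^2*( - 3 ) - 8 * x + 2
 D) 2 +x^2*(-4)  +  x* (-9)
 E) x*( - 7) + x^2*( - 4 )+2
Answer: A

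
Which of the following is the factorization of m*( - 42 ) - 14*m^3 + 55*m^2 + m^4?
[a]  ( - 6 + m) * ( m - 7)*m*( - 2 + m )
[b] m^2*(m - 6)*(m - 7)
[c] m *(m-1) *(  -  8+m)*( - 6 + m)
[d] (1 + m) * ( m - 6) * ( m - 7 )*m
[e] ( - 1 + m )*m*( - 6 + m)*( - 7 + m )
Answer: e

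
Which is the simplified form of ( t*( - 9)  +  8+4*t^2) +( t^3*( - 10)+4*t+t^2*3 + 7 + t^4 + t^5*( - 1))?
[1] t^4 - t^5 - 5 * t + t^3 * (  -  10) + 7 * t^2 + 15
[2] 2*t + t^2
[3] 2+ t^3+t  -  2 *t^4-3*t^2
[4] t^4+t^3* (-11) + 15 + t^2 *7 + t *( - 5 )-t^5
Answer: 1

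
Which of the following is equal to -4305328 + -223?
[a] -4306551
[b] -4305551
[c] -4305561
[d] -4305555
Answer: b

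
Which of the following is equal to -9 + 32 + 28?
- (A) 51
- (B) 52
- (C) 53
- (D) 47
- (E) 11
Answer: A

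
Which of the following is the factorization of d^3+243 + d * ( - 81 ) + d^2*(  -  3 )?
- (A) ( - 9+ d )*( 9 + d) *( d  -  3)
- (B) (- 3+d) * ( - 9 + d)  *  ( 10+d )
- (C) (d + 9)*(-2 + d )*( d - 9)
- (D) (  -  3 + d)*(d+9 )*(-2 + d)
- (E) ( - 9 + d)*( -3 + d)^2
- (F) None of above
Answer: A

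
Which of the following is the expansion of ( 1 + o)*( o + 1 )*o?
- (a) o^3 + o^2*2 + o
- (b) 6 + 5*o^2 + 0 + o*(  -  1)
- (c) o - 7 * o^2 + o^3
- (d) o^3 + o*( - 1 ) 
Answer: a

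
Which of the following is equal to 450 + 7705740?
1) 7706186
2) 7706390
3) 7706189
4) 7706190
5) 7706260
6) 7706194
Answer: 4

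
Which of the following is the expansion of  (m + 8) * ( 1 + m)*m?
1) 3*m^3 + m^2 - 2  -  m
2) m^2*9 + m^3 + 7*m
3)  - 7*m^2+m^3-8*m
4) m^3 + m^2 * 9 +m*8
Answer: 4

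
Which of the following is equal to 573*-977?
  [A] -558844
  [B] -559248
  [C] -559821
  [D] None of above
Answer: C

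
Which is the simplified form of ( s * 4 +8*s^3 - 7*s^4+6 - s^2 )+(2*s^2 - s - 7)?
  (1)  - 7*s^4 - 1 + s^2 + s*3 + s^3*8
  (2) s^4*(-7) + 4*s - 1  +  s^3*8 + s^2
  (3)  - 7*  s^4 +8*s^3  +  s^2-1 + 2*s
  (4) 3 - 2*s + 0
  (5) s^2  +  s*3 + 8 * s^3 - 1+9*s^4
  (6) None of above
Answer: 1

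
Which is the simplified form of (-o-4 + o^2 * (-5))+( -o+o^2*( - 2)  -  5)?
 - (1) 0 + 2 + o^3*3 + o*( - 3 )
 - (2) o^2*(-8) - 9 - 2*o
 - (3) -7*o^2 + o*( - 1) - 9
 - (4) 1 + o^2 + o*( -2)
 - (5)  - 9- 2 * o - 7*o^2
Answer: 5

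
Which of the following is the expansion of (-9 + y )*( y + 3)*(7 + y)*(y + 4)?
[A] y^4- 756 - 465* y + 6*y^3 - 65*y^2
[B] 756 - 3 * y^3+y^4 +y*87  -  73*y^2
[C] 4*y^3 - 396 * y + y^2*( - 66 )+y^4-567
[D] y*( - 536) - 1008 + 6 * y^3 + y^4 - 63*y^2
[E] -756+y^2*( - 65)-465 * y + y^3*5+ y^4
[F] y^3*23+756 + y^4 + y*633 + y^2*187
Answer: E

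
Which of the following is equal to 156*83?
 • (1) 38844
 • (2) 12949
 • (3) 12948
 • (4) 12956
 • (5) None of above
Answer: 3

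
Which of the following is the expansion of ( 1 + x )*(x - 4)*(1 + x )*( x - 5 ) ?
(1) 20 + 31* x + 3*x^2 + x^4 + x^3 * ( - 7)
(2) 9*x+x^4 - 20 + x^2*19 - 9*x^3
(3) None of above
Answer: 1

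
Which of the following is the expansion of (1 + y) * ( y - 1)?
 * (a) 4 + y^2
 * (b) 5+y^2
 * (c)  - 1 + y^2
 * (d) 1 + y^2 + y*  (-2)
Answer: c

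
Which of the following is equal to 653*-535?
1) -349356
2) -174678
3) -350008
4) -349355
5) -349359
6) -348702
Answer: 4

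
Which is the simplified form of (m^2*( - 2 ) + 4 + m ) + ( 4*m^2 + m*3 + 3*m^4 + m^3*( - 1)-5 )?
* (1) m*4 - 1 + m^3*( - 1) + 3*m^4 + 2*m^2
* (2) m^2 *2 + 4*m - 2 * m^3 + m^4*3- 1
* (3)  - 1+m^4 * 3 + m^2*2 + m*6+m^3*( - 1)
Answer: 1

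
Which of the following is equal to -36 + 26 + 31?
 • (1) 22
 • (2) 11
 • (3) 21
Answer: 3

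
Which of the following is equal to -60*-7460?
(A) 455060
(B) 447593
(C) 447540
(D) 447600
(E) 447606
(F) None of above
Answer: D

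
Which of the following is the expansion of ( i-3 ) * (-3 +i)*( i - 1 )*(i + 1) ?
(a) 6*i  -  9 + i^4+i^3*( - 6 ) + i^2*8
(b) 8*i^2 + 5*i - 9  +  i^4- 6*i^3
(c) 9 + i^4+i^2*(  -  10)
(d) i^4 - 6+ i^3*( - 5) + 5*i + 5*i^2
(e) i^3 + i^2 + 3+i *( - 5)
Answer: a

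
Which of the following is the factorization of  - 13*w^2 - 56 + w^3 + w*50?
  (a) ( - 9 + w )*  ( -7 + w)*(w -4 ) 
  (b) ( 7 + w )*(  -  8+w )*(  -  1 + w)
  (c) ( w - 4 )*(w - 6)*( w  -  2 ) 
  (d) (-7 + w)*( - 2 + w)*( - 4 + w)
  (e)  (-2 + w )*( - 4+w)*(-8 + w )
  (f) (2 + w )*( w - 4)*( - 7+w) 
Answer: d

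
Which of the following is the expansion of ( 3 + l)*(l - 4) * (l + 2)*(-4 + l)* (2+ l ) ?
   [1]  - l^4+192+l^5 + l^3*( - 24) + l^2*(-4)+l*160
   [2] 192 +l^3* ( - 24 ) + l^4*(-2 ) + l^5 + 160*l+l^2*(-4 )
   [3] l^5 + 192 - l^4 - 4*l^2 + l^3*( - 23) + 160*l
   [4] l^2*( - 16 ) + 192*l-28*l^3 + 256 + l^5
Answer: 1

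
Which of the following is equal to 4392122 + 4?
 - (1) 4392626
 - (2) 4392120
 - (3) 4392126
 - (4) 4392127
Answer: 3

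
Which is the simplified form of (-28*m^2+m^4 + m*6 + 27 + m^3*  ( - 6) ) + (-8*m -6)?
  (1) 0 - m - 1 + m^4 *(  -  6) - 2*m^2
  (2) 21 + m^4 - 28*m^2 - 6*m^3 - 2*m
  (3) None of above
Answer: 2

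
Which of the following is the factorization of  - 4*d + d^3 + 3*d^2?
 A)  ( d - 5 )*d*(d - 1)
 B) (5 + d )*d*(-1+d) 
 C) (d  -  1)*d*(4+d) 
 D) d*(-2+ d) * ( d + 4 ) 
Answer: C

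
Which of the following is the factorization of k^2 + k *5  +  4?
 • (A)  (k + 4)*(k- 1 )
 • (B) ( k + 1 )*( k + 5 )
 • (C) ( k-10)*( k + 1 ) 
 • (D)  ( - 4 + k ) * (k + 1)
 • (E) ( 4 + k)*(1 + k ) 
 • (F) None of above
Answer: E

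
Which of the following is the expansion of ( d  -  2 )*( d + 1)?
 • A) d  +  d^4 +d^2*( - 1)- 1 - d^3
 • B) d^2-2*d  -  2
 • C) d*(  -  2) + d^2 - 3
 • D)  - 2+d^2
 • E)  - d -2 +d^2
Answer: E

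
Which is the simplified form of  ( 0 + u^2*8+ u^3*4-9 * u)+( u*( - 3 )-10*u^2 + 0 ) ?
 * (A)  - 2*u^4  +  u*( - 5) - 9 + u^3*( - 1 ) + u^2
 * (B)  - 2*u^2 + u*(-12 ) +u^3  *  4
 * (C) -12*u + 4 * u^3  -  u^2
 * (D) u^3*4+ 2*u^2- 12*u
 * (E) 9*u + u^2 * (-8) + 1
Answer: B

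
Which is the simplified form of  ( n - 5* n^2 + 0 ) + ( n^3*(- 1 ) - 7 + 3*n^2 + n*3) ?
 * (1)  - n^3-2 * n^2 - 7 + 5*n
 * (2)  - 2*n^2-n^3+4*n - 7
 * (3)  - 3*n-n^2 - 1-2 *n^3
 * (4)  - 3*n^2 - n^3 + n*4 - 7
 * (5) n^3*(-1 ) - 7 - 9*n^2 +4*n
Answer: 2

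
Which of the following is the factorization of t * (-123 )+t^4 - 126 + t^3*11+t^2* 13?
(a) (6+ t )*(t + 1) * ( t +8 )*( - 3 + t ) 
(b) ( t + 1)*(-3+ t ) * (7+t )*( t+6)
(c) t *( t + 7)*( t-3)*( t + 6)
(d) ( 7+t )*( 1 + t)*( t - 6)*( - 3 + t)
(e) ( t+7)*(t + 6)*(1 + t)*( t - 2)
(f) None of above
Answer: b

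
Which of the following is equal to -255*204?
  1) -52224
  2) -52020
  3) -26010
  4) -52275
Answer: 2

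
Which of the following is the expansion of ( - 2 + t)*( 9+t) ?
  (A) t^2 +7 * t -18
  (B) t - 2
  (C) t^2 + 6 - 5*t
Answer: A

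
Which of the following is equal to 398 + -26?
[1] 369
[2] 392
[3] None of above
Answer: 3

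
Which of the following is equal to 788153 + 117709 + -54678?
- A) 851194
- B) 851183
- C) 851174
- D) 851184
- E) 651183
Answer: D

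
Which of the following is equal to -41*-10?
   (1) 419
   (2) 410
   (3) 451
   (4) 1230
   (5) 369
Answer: 2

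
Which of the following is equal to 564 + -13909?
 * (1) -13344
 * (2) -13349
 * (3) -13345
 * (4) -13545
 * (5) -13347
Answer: 3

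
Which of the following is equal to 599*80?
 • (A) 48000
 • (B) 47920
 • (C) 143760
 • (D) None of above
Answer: B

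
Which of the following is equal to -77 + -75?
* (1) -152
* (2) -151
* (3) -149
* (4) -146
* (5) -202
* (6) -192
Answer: 1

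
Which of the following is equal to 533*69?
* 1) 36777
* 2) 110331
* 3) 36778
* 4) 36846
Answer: 1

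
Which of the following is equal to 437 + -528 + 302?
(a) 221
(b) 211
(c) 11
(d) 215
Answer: b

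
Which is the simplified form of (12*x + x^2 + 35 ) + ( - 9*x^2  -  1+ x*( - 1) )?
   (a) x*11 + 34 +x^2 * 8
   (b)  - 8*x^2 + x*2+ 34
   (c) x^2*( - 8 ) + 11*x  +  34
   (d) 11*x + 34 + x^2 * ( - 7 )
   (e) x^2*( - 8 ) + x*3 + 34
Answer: c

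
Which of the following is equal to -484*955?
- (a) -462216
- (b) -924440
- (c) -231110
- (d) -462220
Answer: d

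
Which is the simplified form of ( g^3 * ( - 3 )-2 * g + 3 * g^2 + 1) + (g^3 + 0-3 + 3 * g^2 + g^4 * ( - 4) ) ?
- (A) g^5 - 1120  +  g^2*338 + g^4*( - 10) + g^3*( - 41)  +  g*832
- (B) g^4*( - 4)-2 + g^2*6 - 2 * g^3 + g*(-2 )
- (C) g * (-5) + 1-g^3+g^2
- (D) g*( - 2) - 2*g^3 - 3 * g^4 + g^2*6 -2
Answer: B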